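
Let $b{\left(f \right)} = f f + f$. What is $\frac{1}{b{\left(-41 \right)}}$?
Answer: $\frac{1}{1640} \approx 0.00060976$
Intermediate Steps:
$b{\left(f \right)} = f + f^{2}$ ($b{\left(f \right)} = f^{2} + f = f + f^{2}$)
$\frac{1}{b{\left(-41 \right)}} = \frac{1}{\left(-41\right) \left(1 - 41\right)} = \frac{1}{\left(-41\right) \left(-40\right)} = \frac{1}{1640}$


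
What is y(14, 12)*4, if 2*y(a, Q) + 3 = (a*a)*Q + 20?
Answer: 4738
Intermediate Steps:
y(a, Q) = 17/2 + Q*a²/2 (y(a, Q) = -3/2 + ((a*a)*Q + 20)/2 = -3/2 + (a²*Q + 20)/2 = -3/2 + (Q*a² + 20)/2 = -3/2 + (20 + Q*a²)/2 = -3/2 + (10 + Q*a²/2) = 17/2 + Q*a²/2)
y(14, 12)*4 = (17/2 + (½)*12*14²)*4 = (17/2 + (½)*12*196)*4 = (17/2 + 1176)*4 = (2369/2)*4 = 4738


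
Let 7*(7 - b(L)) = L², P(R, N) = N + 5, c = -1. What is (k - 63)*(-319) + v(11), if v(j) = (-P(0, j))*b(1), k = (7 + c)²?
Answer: 59523/7 ≈ 8503.3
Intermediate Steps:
P(R, N) = 5 + N
b(L) = 7 - L²/7
k = 36 (k = (7 - 1)² = 6² = 36)
v(j) = -240/7 - 48*j/7 (v(j) = (-(5 + j))*(7 - ⅐*1²) = (-5 - j)*(7 - ⅐*1) = (-5 - j)*(7 - ⅐) = (-5 - j)*(48/7) = -240/7 - 48*j/7)
(k - 63)*(-319) + v(11) = (36 - 63)*(-319) + (-240/7 - 48/7*11) = -27*(-319) + (-240/7 - 528/7) = 8613 - 768/7 = 59523/7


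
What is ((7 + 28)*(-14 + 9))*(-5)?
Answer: 875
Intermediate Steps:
((7 + 28)*(-14 + 9))*(-5) = (35*(-5))*(-5) = -175*(-5) = 875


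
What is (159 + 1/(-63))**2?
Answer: 100320256/3969 ≈ 25276.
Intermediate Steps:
(159 + 1/(-63))**2 = (159 - 1/63)**2 = (10016/63)**2 = 100320256/3969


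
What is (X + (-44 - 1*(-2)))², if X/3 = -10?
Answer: 5184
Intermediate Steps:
X = -30 (X = 3*(-10) = -30)
(X + (-44 - 1*(-2)))² = (-30 + (-44 - 1*(-2)))² = (-30 + (-44 + 2))² = (-30 - 42)² = (-72)² = 5184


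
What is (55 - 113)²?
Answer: 3364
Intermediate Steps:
(55 - 113)² = (-58)² = 3364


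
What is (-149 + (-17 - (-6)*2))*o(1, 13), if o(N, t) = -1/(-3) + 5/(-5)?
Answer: 308/3 ≈ 102.67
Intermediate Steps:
o(N, t) = -2/3 (o(N, t) = -1*(-1/3) + 5*(-1/5) = 1/3 - 1 = -2/3)
(-149 + (-17 - (-6)*2))*o(1, 13) = (-149 + (-17 - (-6)*2))*(-2/3) = (-149 + (-17 - 1*(-12)))*(-2/3) = (-149 + (-17 + 12))*(-2/3) = (-149 - 5)*(-2/3) = -154*(-2/3) = 308/3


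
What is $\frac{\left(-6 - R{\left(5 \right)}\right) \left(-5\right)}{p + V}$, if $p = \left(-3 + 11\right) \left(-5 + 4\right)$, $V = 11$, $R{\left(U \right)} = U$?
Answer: $\frac{55}{3} \approx 18.333$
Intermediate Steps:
$p = -8$ ($p = 8 \left(-1\right) = -8$)
$\frac{\left(-6 - R{\left(5 \right)}\right) \left(-5\right)}{p + V} = \frac{\left(-6 - 5\right) \left(-5\right)}{-8 + 11} = \frac{\left(-6 - 5\right) \left(-5\right)}{3} = \left(-11\right) \left(-5\right) \frac{1}{3} = 55 \cdot \frac{1}{3} = \frac{55}{3}$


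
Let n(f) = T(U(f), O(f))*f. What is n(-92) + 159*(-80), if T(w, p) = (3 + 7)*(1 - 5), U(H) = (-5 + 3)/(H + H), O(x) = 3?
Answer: -9040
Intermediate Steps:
U(H) = -1/H (U(H) = -2*1/(2*H) = -1/H)
T(w, p) = -40 (T(w, p) = 10*(-4) = -40)
n(f) = -40*f
n(-92) + 159*(-80) = -40*(-92) + 159*(-80) = 3680 - 12720 = -9040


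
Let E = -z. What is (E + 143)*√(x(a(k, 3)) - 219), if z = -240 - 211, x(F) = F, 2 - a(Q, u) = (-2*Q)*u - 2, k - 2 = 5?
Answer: 594*I*√173 ≈ 7812.9*I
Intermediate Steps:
k = 7 (k = 2 + 5 = 7)
a(Q, u) = 4 + 2*Q*u (a(Q, u) = 2 - ((-2*Q)*u - 2) = 2 - (-2*Q*u - 2) = 2 - (-2 - 2*Q*u) = 2 + (2 + 2*Q*u) = 4 + 2*Q*u)
z = -451
E = 451 (E = -1*(-451) = 451)
(E + 143)*√(x(a(k, 3)) - 219) = (451 + 143)*√((4 + 2*7*3) - 219) = 594*√((4 + 42) - 219) = 594*√(46 - 219) = 594*√(-173) = 594*(I*√173) = 594*I*√173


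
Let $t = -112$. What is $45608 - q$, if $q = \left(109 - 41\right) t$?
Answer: $53224$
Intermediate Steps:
$q = -7616$ ($q = \left(109 - 41\right) \left(-112\right) = 68 \left(-112\right) = -7616$)
$45608 - q = 45608 - -7616 = 45608 + 7616 = 53224$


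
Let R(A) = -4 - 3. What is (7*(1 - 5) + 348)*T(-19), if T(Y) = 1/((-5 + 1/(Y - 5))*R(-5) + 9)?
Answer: 7680/1063 ≈ 7.2248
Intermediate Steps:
R(A) = -7
T(Y) = 1/(44 - 7/(-5 + Y)) (T(Y) = 1/((-5 + 1/(Y - 5))*(-7) + 9) = 1/((-5 + 1/(-5 + Y))*(-7) + 9) = 1/((35 - 7/(-5 + Y)) + 9) = 1/(44 - 7/(-5 + Y)))
(7*(1 - 5) + 348)*T(-19) = (7*(1 - 5) + 348)*((5 - 1*(-19))/(227 - 44*(-19))) = (7*(-4) + 348)*((5 + 19)/(227 + 836)) = (-28 + 348)*(24/1063) = 320*((1/1063)*24) = 320*(24/1063) = 7680/1063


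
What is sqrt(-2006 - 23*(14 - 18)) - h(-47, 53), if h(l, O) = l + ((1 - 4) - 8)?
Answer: 58 + I*sqrt(1914) ≈ 58.0 + 43.749*I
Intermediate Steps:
h(l, O) = -11 + l (h(l, O) = l + (-3 - 8) = l - 11 = -11 + l)
sqrt(-2006 - 23*(14 - 18)) - h(-47, 53) = sqrt(-2006 - 23*(14 - 18)) - (-11 - 47) = sqrt(-2006 - 23*(-4)) - 1*(-58) = sqrt(-2006 + 92) + 58 = sqrt(-1914) + 58 = I*sqrt(1914) + 58 = 58 + I*sqrt(1914)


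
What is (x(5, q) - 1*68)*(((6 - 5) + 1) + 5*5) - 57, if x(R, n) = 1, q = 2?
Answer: -1866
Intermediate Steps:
(x(5, q) - 1*68)*(((6 - 5) + 1) + 5*5) - 57 = (1 - 1*68)*(((6 - 5) + 1) + 5*5) - 57 = (1 - 68)*((1 + 1) + 25) - 57 = -67*(2 + 25) - 57 = -67*27 - 57 = -1809 - 57 = -1866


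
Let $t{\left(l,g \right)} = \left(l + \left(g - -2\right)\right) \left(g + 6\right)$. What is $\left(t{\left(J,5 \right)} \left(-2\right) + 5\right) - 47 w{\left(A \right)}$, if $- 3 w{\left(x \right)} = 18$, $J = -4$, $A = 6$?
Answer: $221$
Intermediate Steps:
$w{\left(x \right)} = -6$ ($w{\left(x \right)} = \left(- \frac{1}{3}\right) 18 = -6$)
$t{\left(l,g \right)} = \left(6 + g\right) \left(2 + g + l\right)$ ($t{\left(l,g \right)} = \left(l + \left(g + 2\right)\right) \left(6 + g\right) = \left(l + \left(2 + g\right)\right) \left(6 + g\right) = \left(2 + g + l\right) \left(6 + g\right) = \left(6 + g\right) \left(2 + g + l\right)$)
$\left(t{\left(J,5 \right)} \left(-2\right) + 5\right) - 47 w{\left(A \right)} = \left(\left(12 + 5^{2} + 6 \left(-4\right) + 8 \cdot 5 + 5 \left(-4\right)\right) \left(-2\right) + 5\right) - -282 = \left(\left(12 + 25 - 24 + 40 - 20\right) \left(-2\right) + 5\right) + 282 = \left(33 \left(-2\right) + 5\right) + 282 = \left(-66 + 5\right) + 282 = -61 + 282 = 221$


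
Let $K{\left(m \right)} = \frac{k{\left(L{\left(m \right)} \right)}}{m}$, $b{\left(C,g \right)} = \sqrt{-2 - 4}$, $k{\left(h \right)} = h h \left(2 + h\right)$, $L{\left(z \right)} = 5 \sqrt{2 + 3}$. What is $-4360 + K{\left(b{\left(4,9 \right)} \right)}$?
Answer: $-4360 - \frac{125 i \sqrt{6} \left(2 + 5 \sqrt{5}\right)}{6} \approx -4360.0 - 672.61 i$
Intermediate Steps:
$L{\left(z \right)} = 5 \sqrt{5}$
$k{\left(h \right)} = h^{2} \left(2 + h\right)$
$b{\left(C,g \right)} = i \sqrt{6}$ ($b{\left(C,g \right)} = \sqrt{-6} = i \sqrt{6}$)
$K{\left(m \right)} = \frac{250 + 625 \sqrt{5}}{m}$ ($K{\left(m \right)} = \frac{\left(5 \sqrt{5}\right)^{2} \left(2 + 5 \sqrt{5}\right)}{m} = \frac{125 \left(2 + 5 \sqrt{5}\right)}{m} = \frac{250 + 625 \sqrt{5}}{m}$)
$-4360 + K{\left(b{\left(4,9 \right)} \right)} = -4360 + \frac{125 \left(2 + 5 \sqrt{5}\right)}{i \sqrt{6}} = -4360 + 125 \left(- \frac{i \sqrt{6}}{6}\right) \left(2 + 5 \sqrt{5}\right) = -4360 - \frac{125 i \sqrt{6} \left(2 + 5 \sqrt{5}\right)}{6}$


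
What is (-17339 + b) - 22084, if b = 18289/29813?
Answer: -1175299610/29813 ≈ -39422.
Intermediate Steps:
b = 18289/29813 (b = 18289*(1/29813) = 18289/29813 ≈ 0.61346)
(-17339 + b) - 22084 = (-17339 + 18289/29813) - 22084 = -516909318/29813 - 22084 = -1175299610/29813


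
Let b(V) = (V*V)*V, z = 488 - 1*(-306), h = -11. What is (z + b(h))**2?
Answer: 288369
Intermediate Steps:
z = 794 (z = 488 + 306 = 794)
b(V) = V**3 (b(V) = V**2*V = V**3)
(z + b(h))**2 = (794 + (-11)**3)**2 = (794 - 1331)**2 = (-537)**2 = 288369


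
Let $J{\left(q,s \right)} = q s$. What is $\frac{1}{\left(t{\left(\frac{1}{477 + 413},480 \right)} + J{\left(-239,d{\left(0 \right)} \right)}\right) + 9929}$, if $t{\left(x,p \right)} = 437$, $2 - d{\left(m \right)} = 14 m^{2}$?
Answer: $\frac{1}{9888} \approx 0.00010113$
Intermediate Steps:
$d{\left(m \right)} = 2 - 14 m^{2}$
$\frac{1}{\left(t{\left(\frac{1}{477 + 413},480 \right)} + J{\left(-239,d{\left(0 \right)} \right)}\right) + 9929} = \frac{1}{\left(437 - 239 \left(2 - 14 \cdot 0^{2}\right)\right) + 9929} = \frac{1}{\left(437 - 239 \left(2 - 0\right)\right) + 9929} = \frac{1}{\left(437 - 239 \left(2 + 0\right)\right) + 9929} = \frac{1}{\left(437 - 478\right) + 9929} = \frac{1}{-41 + 9929} = \frac{1}{9888}$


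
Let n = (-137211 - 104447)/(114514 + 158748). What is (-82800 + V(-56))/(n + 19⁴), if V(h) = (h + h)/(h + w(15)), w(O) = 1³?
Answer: -28281921424/44514419305 ≈ -0.63534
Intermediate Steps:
w(O) = 1
V(h) = 2*h/(1 + h) (V(h) = (h + h)/(h + 1) = (2*h)/(1 + h) = 2*h/(1 + h))
n = -120829/136631 (n = -241658/273262 = -241658*1/273262 = -120829/136631 ≈ -0.88435)
(-82800 + V(-56))/(n + 19⁴) = (-82800 + 2*(-56)/(1 - 56))/(-120829/136631 + 19⁴) = (-82800 + 2*(-56)/(-55))/(-120829/136631 + 130321) = (-82800 + 2*(-56)*(-1/55))/(17805767722/136631) = (-82800 + 112/55)*(136631/17805767722) = -4553888/55*136631/17805767722 = -28281921424/44514419305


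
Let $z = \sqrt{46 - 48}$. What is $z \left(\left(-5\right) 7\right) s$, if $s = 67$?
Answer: $- 2345 i \sqrt{2} \approx - 3316.3 i$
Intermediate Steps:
$z = i \sqrt{2}$ ($z = \sqrt{-2} = i \sqrt{2} \approx 1.4142 i$)
$z \left(\left(-5\right) 7\right) s = i \sqrt{2} \left(\left(-5\right) 7\right) 67 = i \sqrt{2} \left(-35\right) 67 = - 35 i \sqrt{2} \cdot 67 = - 2345 i \sqrt{2}$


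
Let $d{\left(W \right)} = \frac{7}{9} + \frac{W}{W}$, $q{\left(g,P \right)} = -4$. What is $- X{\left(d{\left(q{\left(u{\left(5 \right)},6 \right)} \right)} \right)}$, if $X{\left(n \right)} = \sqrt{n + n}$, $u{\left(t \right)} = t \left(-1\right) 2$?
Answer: $- \frac{4 \sqrt{2}}{3} \approx -1.8856$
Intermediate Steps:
$u{\left(t \right)} = - 2 t$ ($u{\left(t \right)} = - t 2 = - 2 t$)
$d{\left(W \right)} = \frac{16}{9}$ ($d{\left(W \right)} = 7 \cdot \frac{1}{9} + 1 = \frac{7}{9} + 1 = \frac{16}{9}$)
$X{\left(n \right)} = \sqrt{2} \sqrt{n}$ ($X{\left(n \right)} = \sqrt{2 n} = \sqrt{2} \sqrt{n}$)
$- X{\left(d{\left(q{\left(u{\left(5 \right)},6 \right)} \right)} \right)} = - \sqrt{2} \sqrt{\frac{16}{9}} = - \frac{\sqrt{2} \cdot 4}{3} = - \frac{4 \sqrt{2}}{3}$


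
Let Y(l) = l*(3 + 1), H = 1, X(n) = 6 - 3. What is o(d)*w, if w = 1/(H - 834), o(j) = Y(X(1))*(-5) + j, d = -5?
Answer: 65/833 ≈ 0.078031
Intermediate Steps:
X(n) = 3
Y(l) = 4*l (Y(l) = l*4 = 4*l)
o(j) = -60 + j (o(j) = (4*3)*(-5) + j = 12*(-5) + j = -60 + j)
w = -1/833 (w = 1/(1 - 834) = 1/(-833) = -1/833 ≈ -0.0012005)
o(d)*w = (-60 - 5)*(-1/833) = -65*(-1/833) = 65/833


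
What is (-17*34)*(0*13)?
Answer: 0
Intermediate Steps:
(-17*34)*(0*13) = -578*0 = 0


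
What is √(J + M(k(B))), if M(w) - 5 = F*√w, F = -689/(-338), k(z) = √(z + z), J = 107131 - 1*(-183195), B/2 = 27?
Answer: √(196263756 + 1378*√2*3^(¾))/26 ≈ 538.83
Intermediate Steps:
B = 54 (B = 2*27 = 54)
J = 290326 (J = 107131 + 183195 = 290326)
k(z) = √2*√z (k(z) = √(2*z) = √2*√z)
F = 53/26 (F = -689*(-1/338) = 53/26 ≈ 2.0385)
M(w) = 5 + 53*√w/26
√(J + M(k(B))) = √(290326 + (5 + 53*√(√2*√54)/26)) = √(290326 + (5 + 53*√(√2*(3*√6))/26)) = √(290326 + (5 + 53*√(6*√3)/26)) = √(290326 + (5 + 53*(√2*3^(¾))/26)) = √(290326 + (5 + 53*√2*3^(¾)/26)) = √(290331 + 53*√2*3^(¾)/26)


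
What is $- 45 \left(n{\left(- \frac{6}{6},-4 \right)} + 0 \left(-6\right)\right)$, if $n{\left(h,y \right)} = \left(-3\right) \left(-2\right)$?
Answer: $-270$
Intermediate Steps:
$n{\left(h,y \right)} = 6$
$- 45 \left(n{\left(- \frac{6}{6},-4 \right)} + 0 \left(-6\right)\right) = - 45 \left(6 + 0 \left(-6\right)\right) = - 45 \left(6 + 0\right) = \left(-45\right) 6 = -270$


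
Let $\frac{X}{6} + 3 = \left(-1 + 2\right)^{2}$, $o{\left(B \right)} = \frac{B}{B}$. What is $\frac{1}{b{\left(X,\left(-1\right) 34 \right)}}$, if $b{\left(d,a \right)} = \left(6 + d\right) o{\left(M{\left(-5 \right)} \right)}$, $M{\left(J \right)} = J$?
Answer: $- \frac{1}{6} \approx -0.16667$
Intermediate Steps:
$o{\left(B \right)} = 1$
$X = -12$ ($X = -18 + 6 \left(-1 + 2\right)^{2} = -18 + 6 \cdot 1^{2} = -18 + 6 \cdot 1 = -18 + 6 = -12$)
$b{\left(d,a \right)} = 6 + d$ ($b{\left(d,a \right)} = \left(6 + d\right) 1 = 6 + d$)
$\frac{1}{b{\left(X,\left(-1\right) 34 \right)}} = \frac{1}{6 - 12} = \frac{1}{-6} = - \frac{1}{6}$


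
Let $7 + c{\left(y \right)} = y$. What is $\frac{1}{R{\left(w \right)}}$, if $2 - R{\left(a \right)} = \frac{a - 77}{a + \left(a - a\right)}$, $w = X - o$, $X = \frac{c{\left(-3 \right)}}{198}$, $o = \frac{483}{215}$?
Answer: $- \frac{48892}{1590053} \approx -0.030749$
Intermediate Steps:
$c{\left(y \right)} = -7 + y$
$o = \frac{483}{215}$ ($o = 483 \cdot \frac{1}{215} = \frac{483}{215} \approx 2.2465$)
$X = - \frac{5}{99}$ ($X = \frac{-7 - 3}{198} = \left(-10\right) \frac{1}{198} = - \frac{5}{99} \approx -0.050505$)
$w = - \frac{48892}{21285}$ ($w = - \frac{5}{99} - \frac{483}{215} = - \frac{48892}{21285} \approx -2.297$)
$R{\left(a \right)} = 2 - \frac{-77 + a}{a}$ ($R{\left(a \right)} = 2 - \frac{a - 77}{a + \left(a - a\right)} = 2 - \frac{-77 + a}{a + 0} = 2 - \frac{-77 + a}{a}$)
$\frac{1}{R{\left(w \right)}} = \frac{1}{\frac{1}{- \frac{48892}{21285}} \left(77 - \frac{48892}{21285}\right)} = \frac{1}{\left(- \frac{21285}{48892}\right) \frac{1590053}{21285}} = \frac{1}{- \frac{1590053}{48892}} = - \frac{48892}{1590053}$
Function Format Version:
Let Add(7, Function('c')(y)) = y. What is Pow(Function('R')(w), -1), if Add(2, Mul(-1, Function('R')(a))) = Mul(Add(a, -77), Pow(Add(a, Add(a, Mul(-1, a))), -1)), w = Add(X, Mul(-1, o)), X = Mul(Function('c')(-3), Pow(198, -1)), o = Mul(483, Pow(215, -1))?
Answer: Rational(-48892, 1590053) ≈ -0.030749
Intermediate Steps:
Function('c')(y) = Add(-7, y)
o = Rational(483, 215) (o = Mul(483, Rational(1, 215)) = Rational(483, 215) ≈ 2.2465)
X = Rational(-5, 99) (X = Mul(Add(-7, -3), Pow(198, -1)) = Mul(-10, Rational(1, 198)) = Rational(-5, 99) ≈ -0.050505)
w = Rational(-48892, 21285) (w = Add(Rational(-5, 99), Mul(-1, Rational(483, 215))) = Add(Rational(-5, 99), Rational(-483, 215)) = Rational(-48892, 21285) ≈ -2.2970)
Function('R')(a) = Add(2, Mul(-1, Pow(a, -1), Add(-77, a))) (Function('R')(a) = Add(2, Mul(-1, Mul(Add(a, -77), Pow(Add(a, Add(a, Mul(-1, a))), -1)))) = Add(2, Mul(-1, Mul(Add(-77, a), Pow(Add(a, 0), -1)))) = Add(2, Mul(-1, Mul(Add(-77, a), Pow(a, -1)))) = Add(2, Mul(-1, Mul(Pow(a, -1), Add(-77, a)))) = Add(2, Mul(-1, Pow(a, -1), Add(-77, a))))
Pow(Function('R')(w), -1) = Pow(Mul(Pow(Rational(-48892, 21285), -1), Add(77, Rational(-48892, 21285))), -1) = Pow(Mul(Rational(-21285, 48892), Rational(1590053, 21285)), -1) = Pow(Rational(-1590053, 48892), -1) = Rational(-48892, 1590053)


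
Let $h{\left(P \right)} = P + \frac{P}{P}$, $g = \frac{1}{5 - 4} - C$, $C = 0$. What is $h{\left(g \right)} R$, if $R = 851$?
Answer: $1702$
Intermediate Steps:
$g = 1$ ($g = \frac{1}{5 - 4} - 0 = 1^{-1} + 0 = 1 + 0 = 1$)
$h{\left(P \right)} = 1 + P$ ($h{\left(P \right)} = P + 1 = 1 + P$)
$h{\left(g \right)} R = \left(1 + 1\right) 851 = 2 \cdot 851 = 1702$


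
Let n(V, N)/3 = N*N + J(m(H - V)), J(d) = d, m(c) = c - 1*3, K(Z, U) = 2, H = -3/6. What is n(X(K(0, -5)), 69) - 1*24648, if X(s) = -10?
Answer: -20691/2 ≈ -10346.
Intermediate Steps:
H = -1/2 (H = -3*1/6 = -1/2 ≈ -0.50000)
m(c) = -3 + c (m(c) = c - 3 = -3 + c)
n(V, N) = -21/2 - 3*V + 3*N**2 (n(V, N) = 3*(N*N + (-3 + (-1/2 - V))) = 3*(N**2 + (-7/2 - V)) = 3*(-7/2 + N**2 - V) = -21/2 - 3*V + 3*N**2)
n(X(K(0, -5)), 69) - 1*24648 = (-21/2 - 3*(-10) + 3*69**2) - 1*24648 = (-21/2 + 30 + 3*4761) - 24648 = (-21/2 + 30 + 14283) - 24648 = 28605/2 - 24648 = -20691/2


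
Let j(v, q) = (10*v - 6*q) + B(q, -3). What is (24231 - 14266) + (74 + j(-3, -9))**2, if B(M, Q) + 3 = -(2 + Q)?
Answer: 19181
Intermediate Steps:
B(M, Q) = -5 - Q (B(M, Q) = -3 - (2 + Q) = -3 + (-2 - Q) = -5 - Q)
j(v, q) = -2 - 6*q + 10*v (j(v, q) = (10*v - 6*q) + (-5 - 1*(-3)) = (-6*q + 10*v) + (-5 + 3) = (-6*q + 10*v) - 2 = -2 - 6*q + 10*v)
(24231 - 14266) + (74 + j(-3, -9))**2 = (24231 - 14266) + (74 + (-2 - 6*(-9) + 10*(-3)))**2 = 9965 + (74 + (-2 + 54 - 30))**2 = 9965 + (74 + 22)**2 = 9965 + 96**2 = 9965 + 9216 = 19181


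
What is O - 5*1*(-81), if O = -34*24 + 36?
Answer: -375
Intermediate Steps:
O = -780 (O = -816 + 36 = -780)
O - 5*1*(-81) = -780 - 5*1*(-81) = -780 - 5*(-81) = -780 + 405 = -375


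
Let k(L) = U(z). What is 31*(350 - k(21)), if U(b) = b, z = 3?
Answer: 10757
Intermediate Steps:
k(L) = 3
31*(350 - k(21)) = 31*(350 - 1*3) = 31*(350 - 3) = 31*347 = 10757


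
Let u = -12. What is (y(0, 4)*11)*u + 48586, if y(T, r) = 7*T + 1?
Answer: 48454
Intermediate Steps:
y(T, r) = 1 + 7*T
(y(0, 4)*11)*u + 48586 = ((1 + 7*0)*11)*(-12) + 48586 = ((1 + 0)*11)*(-12) + 48586 = (1*11)*(-12) + 48586 = 11*(-12) + 48586 = -132 + 48586 = 48454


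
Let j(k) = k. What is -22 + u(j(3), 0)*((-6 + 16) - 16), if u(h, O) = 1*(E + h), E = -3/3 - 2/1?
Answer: -22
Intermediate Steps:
E = -3 (E = -3*⅓ - 2*1 = -1 - 2 = -3)
u(h, O) = -3 + h (u(h, O) = 1*(-3 + h) = -3 + h)
-22 + u(j(3), 0)*((-6 + 16) - 16) = -22 + (-3 + 3)*((-6 + 16) - 16) = -22 + 0*(10 - 16) = -22 + 0*(-6) = -22 + 0 = -22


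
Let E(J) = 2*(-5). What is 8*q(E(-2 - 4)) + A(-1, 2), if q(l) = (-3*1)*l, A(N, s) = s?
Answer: 242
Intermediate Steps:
E(J) = -10
q(l) = -3*l
8*q(E(-2 - 4)) + A(-1, 2) = 8*(-3*(-10)) + 2 = 8*30 + 2 = 240 + 2 = 242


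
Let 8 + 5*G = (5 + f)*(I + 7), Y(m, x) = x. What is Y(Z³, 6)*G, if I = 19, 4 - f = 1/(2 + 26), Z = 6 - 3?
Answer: 9453/35 ≈ 270.09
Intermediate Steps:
Z = 3
f = 111/28 (f = 4 - 1/(2 + 26) = 4 - 1/28 = 111/28 ≈ 3.9643)
G = 3151/70 (G = -8/5 + ((5 + 111/28)*(19 + 7))/5 = -8/5 + ((251/28)*26)/5 = -8/5 + (⅕)*(3263/14) = -8/5 + 3263/70 = 3151/70 ≈ 45.014)
Y(Z³, 6)*G = 6*(3151/70) = 9453/35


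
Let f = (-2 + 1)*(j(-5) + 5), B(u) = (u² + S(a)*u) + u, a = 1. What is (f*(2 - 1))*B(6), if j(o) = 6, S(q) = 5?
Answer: -792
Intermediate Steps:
B(u) = u² + 6*u (B(u) = (u² + 5*u) + u = u² + 6*u)
f = -11 (f = (-2 + 1)*(6 + 5) = -1*11 = -11)
(f*(2 - 1))*B(6) = (-11*(2 - 1))*(6*(6 + 6)) = (-11*1)*(6*12) = -11*72 = -792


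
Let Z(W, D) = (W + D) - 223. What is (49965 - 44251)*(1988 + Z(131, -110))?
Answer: 10205204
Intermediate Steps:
Z(W, D) = -223 + D + W (Z(W, D) = (D + W) - 223 = -223 + D + W)
(49965 - 44251)*(1988 + Z(131, -110)) = (49965 - 44251)*(1988 + (-223 - 110 + 131)) = 5714*(1988 - 202) = 5714*1786 = 10205204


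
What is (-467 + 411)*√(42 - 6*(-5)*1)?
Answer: -336*√2 ≈ -475.18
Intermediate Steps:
(-467 + 411)*√(42 - 6*(-5)*1) = -56*√(42 + 30*1) = -56*√(42 + 30) = -336*√2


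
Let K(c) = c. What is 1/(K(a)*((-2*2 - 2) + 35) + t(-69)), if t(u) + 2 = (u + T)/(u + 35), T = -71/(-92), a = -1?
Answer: -3128/90691 ≈ -0.034491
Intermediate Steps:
T = 71/92 (T = -71*(-1/92) = 71/92 ≈ 0.77174)
t(u) = -2 + (71/92 + u)/(35 + u) (t(u) = -2 + (u + 71/92)/(u + 35) = -2 + (71/92 + u)/(35 + u))
1/(K(a)*((-2*2 - 2) + 35) + t(-69)) = 1/(-((-2*2 - 2) + 35) + (-6369/92 - 1*(-69))/(35 - 69)) = 1/(-((-4 - 2) + 35) + (-6369/92 + 69)/(-34)) = 1/(-(-6 + 35) - 1/34*(-21/92)) = 1/(-1*29 + 21/3128) = 1/(-29 + 21/3128) = 1/(-90691/3128) = -3128/90691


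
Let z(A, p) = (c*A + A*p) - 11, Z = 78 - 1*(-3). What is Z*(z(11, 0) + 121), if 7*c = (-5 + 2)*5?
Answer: 49005/7 ≈ 7000.7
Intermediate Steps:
c = -15/7 (c = ((-5 + 2)*5)/7 = (-3*5)/7 = (1/7)*(-15) = -15/7 ≈ -2.1429)
Z = 81 (Z = 78 + 3 = 81)
z(A, p) = -11 - 15*A/7 + A*p (z(A, p) = (-15*A/7 + A*p) - 11 = -11 - 15*A/7 + A*p)
Z*(z(11, 0) + 121) = 81*((-11 - 15/7*11 + 11*0) + 121) = 81*((-11 - 165/7 + 0) + 121) = 81*(-242/7 + 121) = 81*(605/7) = 49005/7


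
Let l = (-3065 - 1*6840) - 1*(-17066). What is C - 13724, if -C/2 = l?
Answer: -28046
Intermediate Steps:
l = 7161 (l = (-3065 - 6840) + 17066 = -9905 + 17066 = 7161)
C = -14322 (C = -2*7161 = -14322)
C - 13724 = -14322 - 13724 = -28046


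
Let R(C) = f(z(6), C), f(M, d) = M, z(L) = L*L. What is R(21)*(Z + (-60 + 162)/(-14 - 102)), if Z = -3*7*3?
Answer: -66690/29 ≈ -2299.7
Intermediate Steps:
Z = -63 (Z = -21*3 = -63)
z(L) = L²
R(C) = 36 (R(C) = 6² = 36)
R(21)*(Z + (-60 + 162)/(-14 - 102)) = 36*(-63 + (-60 + 162)/(-14 - 102)) = 36*(-63 + 102/(-116)) = 36*(-63 + 102*(-1/116)) = 36*(-63 - 51/58) = 36*(-3705/58) = -66690/29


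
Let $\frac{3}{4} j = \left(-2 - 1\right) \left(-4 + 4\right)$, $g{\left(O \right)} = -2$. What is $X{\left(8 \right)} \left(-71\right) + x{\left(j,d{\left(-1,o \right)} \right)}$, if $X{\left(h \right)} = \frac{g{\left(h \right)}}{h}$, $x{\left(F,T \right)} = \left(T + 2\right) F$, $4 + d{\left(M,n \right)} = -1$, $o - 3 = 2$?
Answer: $\frac{71}{4} \approx 17.75$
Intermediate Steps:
$o = 5$ ($o = 3 + 2 = 5$)
$d{\left(M,n \right)} = -5$ ($d{\left(M,n \right)} = -4 - 1 = -5$)
$j = 0$ ($j = \frac{4 \left(-2 - 1\right) \left(-4 + 4\right)}{3} = \frac{4 \left(\left(-3\right) 0\right)}{3} = \frac{4}{3} \cdot 0 = 0$)
$x{\left(F,T \right)} = F \left(2 + T\right)$ ($x{\left(F,T \right)} = \left(2 + T\right) F = F \left(2 + T\right)$)
$X{\left(h \right)} = - \frac{2}{h}$
$X{\left(8 \right)} \left(-71\right) + x{\left(j,d{\left(-1,o \right)} \right)} = - \frac{2}{8} \left(-71\right) + 0 \left(2 - 5\right) = \left(-2\right) \frac{1}{8} \left(-71\right) + 0 \left(-3\right) = \left(- \frac{1}{4}\right) \left(-71\right) + 0 = \frac{71}{4} + 0 = \frac{71}{4}$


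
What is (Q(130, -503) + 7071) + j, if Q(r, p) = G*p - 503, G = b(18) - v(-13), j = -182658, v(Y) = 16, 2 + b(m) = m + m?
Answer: -185144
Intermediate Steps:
b(m) = -2 + 2*m (b(m) = -2 + (m + m) = -2 + 2*m)
G = 18 (G = (-2 + 2*18) - 1*16 = (-2 + 36) - 16 = 34 - 16 = 18)
Q(r, p) = -503 + 18*p (Q(r, p) = 18*p - 503 = -503 + 18*p)
(Q(130, -503) + 7071) + j = ((-503 + 18*(-503)) + 7071) - 182658 = ((-503 - 9054) + 7071) - 182658 = (-9557 + 7071) - 182658 = -2486 - 182658 = -185144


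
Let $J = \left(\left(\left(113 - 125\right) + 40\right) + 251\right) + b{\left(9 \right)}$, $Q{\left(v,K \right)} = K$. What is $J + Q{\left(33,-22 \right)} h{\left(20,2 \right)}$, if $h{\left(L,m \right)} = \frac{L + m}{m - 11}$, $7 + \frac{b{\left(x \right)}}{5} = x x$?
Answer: $\frac{6325}{9} \approx 702.78$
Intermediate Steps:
$b{\left(x \right)} = -35 + 5 x^{2}$ ($b{\left(x \right)} = -35 + 5 x x = -35 + 5 x^{2}$)
$h{\left(L,m \right)} = \frac{L + m}{-11 + m}$
$J = 649$ ($J = \left(\left(\left(113 - 125\right) + 40\right) + 251\right) - \left(35 - 5 \cdot 9^{2}\right) = \left(\left(-12 + 40\right) + 251\right) + \left(-35 + 5 \cdot 81\right) = \left(28 + 251\right) + \left(-35 + 405\right) = 279 + 370 = 649$)
$J + Q{\left(33,-22 \right)} h{\left(20,2 \right)} = 649 - 22 \frac{20 + 2}{-11 + 2} = 649 - 22 \frac{1}{-9} \cdot 22 = 649 - 22 \left(\left(- \frac{1}{9}\right) 22\right) = 649 - - \frac{484}{9} = 649 + \frac{484}{9} = \frac{6325}{9}$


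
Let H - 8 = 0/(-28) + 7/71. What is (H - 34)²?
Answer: 3381921/5041 ≈ 670.88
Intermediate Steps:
H = 575/71 (H = 8 + (0/(-28) + 7/71) = 8 + (0*(-1/28) + 7*(1/71)) = 8 + (0 + 7/71) = 8 + 7/71 = 575/71 ≈ 8.0986)
(H - 34)² = (575/71 - 34)² = (-1839/71)² = 3381921/5041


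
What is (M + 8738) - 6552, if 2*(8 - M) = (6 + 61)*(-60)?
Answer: 4204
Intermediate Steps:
M = 2018 (M = 8 - (6 + 61)*(-60)/2 = 8 - 67*(-60)/2 = 8 - ½*(-4020) = 8 + 2010 = 2018)
(M + 8738) - 6552 = (2018 + 8738) - 6552 = 10756 - 6552 = 4204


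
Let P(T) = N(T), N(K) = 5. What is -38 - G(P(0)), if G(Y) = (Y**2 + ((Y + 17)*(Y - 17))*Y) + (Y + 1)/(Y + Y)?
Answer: 6282/5 ≈ 1256.4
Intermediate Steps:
P(T) = 5
G(Y) = Y**2 + (1 + Y)/(2*Y) + Y*(-17 + Y)*(17 + Y) (G(Y) = (Y**2 + ((17 + Y)*(-17 + Y))*Y) + (1 + Y)/((2*Y)) = (Y**2 + ((-17 + Y)*(17 + Y))*Y) + (1 + Y)*(1/(2*Y)) = (Y**2 + Y*(-17 + Y)*(17 + Y)) + (1 + Y)/(2*Y) = Y**2 + (1 + Y)/(2*Y) + Y*(-17 + Y)*(17 + Y))
-38 - G(P(0)) = -38 - (1/2 + 5**2 + 5**3 + (1/2)/5 - 289*5) = -38 - (1/2 + 25 + 125 + (1/2)*(1/5) - 1445) = -38 - (1/2 + 25 + 125 + 1/10 - 1445) = -38 - 1*(-6472/5) = -38 + 6472/5 = 6282/5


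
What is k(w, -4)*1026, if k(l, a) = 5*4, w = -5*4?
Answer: 20520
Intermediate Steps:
w = -20
k(l, a) = 20
k(w, -4)*1026 = 20*1026 = 20520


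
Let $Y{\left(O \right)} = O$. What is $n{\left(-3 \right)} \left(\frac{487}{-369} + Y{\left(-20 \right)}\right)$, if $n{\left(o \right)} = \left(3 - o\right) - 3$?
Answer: $- \frac{7867}{123} \approx -63.959$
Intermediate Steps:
$n{\left(o \right)} = - o$ ($n{\left(o \right)} = \left(3 - o\right) - 3 = - o$)
$n{\left(-3 \right)} \left(\frac{487}{-369} + Y{\left(-20 \right)}\right) = \left(-1\right) \left(-3\right) \left(\frac{487}{-369} - 20\right) = 3 \left(487 \left(- \frac{1}{369}\right) - 20\right) = 3 \left(- \frac{487}{369} - 20\right) = 3 \left(- \frac{7867}{369}\right) = - \frac{7867}{123}$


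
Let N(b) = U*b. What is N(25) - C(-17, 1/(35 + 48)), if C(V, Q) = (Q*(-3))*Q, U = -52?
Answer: -8955697/6889 ≈ -1300.0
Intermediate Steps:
C(V, Q) = -3*Q² (C(V, Q) = (-3*Q)*Q = -3*Q²)
N(b) = -52*b
N(25) - C(-17, 1/(35 + 48)) = -52*25 - (-3)*(1/(35 + 48))² = -1300 - (-3)*(1/83)² = -1300 - (-3)/6889 = -1300 - 1*(-3/6889) = -1300 + 3/6889 = -8955697/6889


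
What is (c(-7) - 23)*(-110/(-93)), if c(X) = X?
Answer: -1100/31 ≈ -35.484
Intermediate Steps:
(c(-7) - 23)*(-110/(-93)) = (-7 - 23)*(-110/(-93)) = -(-3300)*(-1)/93 = -30*110/93 = -1100/31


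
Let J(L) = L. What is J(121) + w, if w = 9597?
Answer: 9718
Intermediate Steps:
J(121) + w = 121 + 9597 = 9718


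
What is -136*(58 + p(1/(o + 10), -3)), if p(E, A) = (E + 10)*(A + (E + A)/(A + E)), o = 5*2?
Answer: -25772/5 ≈ -5154.4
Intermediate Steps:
o = 10
p(E, A) = (1 + A)*(10 + E) (p(E, A) = (10 + E)*(A + (A + E)/(A + E)) = (10 + E)*(A + 1) = (10 + E)*(1 + A) = (1 + A)*(10 + E))
-136*(58 + p(1/(o + 10), -3)) = -136*(58 + (10 + 1/(10 + 10) + 10*(-3) - 3/(10 + 10))) = -136*(58 + (10 + 1/20 - 30 - 3/20)) = -136*(58 - 201/10) = -136*379/10 = -25772/5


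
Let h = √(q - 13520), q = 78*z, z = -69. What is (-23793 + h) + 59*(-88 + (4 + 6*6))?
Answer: -26625 + I*√18902 ≈ -26625.0 + 137.48*I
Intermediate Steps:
q = -5382 (q = 78*(-69) = -5382)
h = I*√18902 (h = √(-5382 - 13520) = √(-18902) = I*√18902 ≈ 137.48*I)
(-23793 + h) + 59*(-88 + (4 + 6*6)) = (-23793 + I*√18902) + 59*(-88 + (4 + 6*6)) = (-23793 + I*√18902) + 59*(-88 + (4 + 36)) = (-23793 + I*√18902) + 59*(-88 + 40) = (-23793 + I*√18902) + 59*(-48) = (-23793 + I*√18902) - 2832 = -26625 + I*√18902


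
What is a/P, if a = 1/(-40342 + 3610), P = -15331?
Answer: 1/563138292 ≈ 1.7758e-9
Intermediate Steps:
a = -1/36732 (a = 1/(-36732) = -1/36732 ≈ -2.7224e-5)
a/P = -1/36732/(-15331) = -1/36732*(-1/15331) = 1/563138292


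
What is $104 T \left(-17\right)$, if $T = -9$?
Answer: $15912$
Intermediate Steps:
$104 T \left(-17\right) = 104 \left(\left(-9\right) \left(-17\right)\right) = 104 \cdot 153 = 15912$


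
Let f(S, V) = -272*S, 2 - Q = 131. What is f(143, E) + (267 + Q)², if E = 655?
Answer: -19852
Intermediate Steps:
Q = -129 (Q = 2 - 1*131 = 2 - 131 = -129)
f(143, E) + (267 + Q)² = -272*143 + (267 - 129)² = -38896 + 138² = -38896 + 19044 = -19852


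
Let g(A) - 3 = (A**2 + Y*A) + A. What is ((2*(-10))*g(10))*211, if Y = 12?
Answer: -983260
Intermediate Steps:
g(A) = 3 + A**2 + 13*A (g(A) = 3 + ((A**2 + 12*A) + A) = 3 + (A**2 + 13*A) = 3 + A**2 + 13*A)
((2*(-10))*g(10))*211 = ((2*(-10))*(3 + 10**2 + 13*10))*211 = -20*(3 + 100 + 130)*211 = -20*233*211 = -4660*211 = -983260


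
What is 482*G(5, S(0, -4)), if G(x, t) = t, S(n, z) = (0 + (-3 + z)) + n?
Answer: -3374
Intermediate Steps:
S(n, z) = -3 + n + z (S(n, z) = (-3 + z) + n = -3 + n + z)
482*G(5, S(0, -4)) = 482*(-3 + 0 - 4) = 482*(-7) = -3374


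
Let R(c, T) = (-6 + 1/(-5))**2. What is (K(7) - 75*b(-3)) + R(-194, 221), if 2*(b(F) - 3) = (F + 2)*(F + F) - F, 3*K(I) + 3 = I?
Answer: -78409/150 ≈ -522.73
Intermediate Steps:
K(I) = -1 + I/3
b(F) = 3 - F/2 + F*(2 + F) (b(F) = 3 + ((F + 2)*(F + F) - F)/2 = 3 + ((2 + F)*(2*F) - F)/2 = 3 + (2*F*(2 + F) - F)/2 = 3 + (-F + 2*F*(2 + F))/2 = 3 + (-F/2 + F*(2 + F)) = 3 - F/2 + F*(2 + F))
R(c, T) = 961/25 (R(c, T) = (-6 - 1/5)**2 = (-31/5)**2 = 961/25)
(K(7) - 75*b(-3)) + R(-194, 221) = ((-1 + (1/3)*7) - 75*(3 + (-3)**2 + (3/2)*(-3))) + 961/25 = ((-1 + 7/3) - 75*(3 + 9 - 9/2)) + 961/25 = (4/3 - 75*15/2) + 961/25 = (4/3 - 1125/2) + 961/25 = -3367/6 + 961/25 = -78409/150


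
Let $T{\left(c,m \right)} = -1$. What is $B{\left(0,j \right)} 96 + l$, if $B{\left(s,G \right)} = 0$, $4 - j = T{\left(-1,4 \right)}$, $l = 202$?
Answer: $202$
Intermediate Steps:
$j = 5$ ($j = 4 - -1 = 4 + 1 = 5$)
$B{\left(0,j \right)} 96 + l = 0 \cdot 96 + 202 = 0 + 202 = 202$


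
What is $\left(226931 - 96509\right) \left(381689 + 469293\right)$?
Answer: $110986774404$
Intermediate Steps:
$\left(226931 - 96509\right) \left(381689 + 469293\right) = 130422 \cdot 850982 = 110986774404$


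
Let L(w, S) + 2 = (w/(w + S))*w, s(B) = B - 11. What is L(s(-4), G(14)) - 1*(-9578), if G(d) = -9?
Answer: 76533/8 ≈ 9566.6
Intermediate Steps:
s(B) = -11 + B
L(w, S) = -2 + w**2/(S + w) (L(w, S) = -2 + (w/(w + S))*w = -2 + (w/(S + w))*w = -2 + w**2/(S + w))
L(s(-4), G(14)) - 1*(-9578) = ((-11 - 4)**2 - 2*(-9) - 2*(-11 - 4))/(-9 + (-11 - 4)) - 1*(-9578) = ((-15)**2 + 18 - 2*(-15))/(-9 - 15) + 9578 = (225 + 18 + 30)/(-24) + 9578 = -1/24*273 + 9578 = -91/8 + 9578 = 76533/8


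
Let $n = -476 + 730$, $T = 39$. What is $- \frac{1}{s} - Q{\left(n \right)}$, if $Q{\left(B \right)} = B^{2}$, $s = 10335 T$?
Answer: $- \frac{26004141541}{403065} \approx -64516.0$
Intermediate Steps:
$s = 403065$ ($s = 10335 \cdot 39 = 403065$)
$n = 254$
$- \frac{1}{s} - Q{\left(n \right)} = - \frac{1}{403065} - 254^{2} = \left(-1\right) \frac{1}{403065} - 64516 = - \frac{1}{403065} - 64516 = - \frac{26004141541}{403065}$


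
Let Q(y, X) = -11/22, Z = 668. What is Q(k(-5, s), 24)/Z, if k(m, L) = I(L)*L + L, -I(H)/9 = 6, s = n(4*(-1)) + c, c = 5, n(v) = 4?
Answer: -1/1336 ≈ -0.00074850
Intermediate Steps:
s = 9 (s = 4 + 5 = 9)
I(H) = -54 (I(H) = -9*6 = -54)
k(m, L) = -53*L (k(m, L) = -54*L + L = -53*L)
Q(y, X) = -½ (Q(y, X) = -11*1/22 = -½)
Q(k(-5, s), 24)/Z = -½/668 = -½*1/668 = -1/1336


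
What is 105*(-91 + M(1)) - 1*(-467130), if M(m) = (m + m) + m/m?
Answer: 457890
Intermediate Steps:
M(m) = 1 + 2*m (M(m) = 2*m + 1 = 1 + 2*m)
105*(-91 + M(1)) - 1*(-467130) = 105*(-91 + (1 + 2*1)) - 1*(-467130) = 105*(-91 + (1 + 2)) + 467130 = 105*(-91 + 3) + 467130 = 105*(-88) + 467130 = -9240 + 467130 = 457890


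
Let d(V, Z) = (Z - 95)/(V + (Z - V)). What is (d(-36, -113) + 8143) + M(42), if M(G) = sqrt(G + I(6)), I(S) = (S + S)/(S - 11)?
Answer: 920367/113 + 3*sqrt(110)/5 ≈ 8151.1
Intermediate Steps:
I(S) = 2*S/(-11 + S) (I(S) = (2*S)/(-11 + S) = 2*S/(-11 + S))
d(V, Z) = (-95 + Z)/Z
M(G) = sqrt(-12/5 + G) (M(G) = sqrt(G + 2*6/(-11 + 6)) = sqrt(G + 2*6/(-5)) = sqrt(G + 2*6*(-1/5)) = sqrt(G - 12/5) = sqrt(-12/5 + G))
(d(-36, -113) + 8143) + M(42) = ((-95 - 113)/(-113) + 8143) + sqrt(-60 + 25*42)/5 = (-1/113*(-208) + 8143) + sqrt(-60 + 1050)/5 = (208/113 + 8143) + sqrt(990)/5 = 920367/113 + (3*sqrt(110))/5 = 920367/113 + 3*sqrt(110)/5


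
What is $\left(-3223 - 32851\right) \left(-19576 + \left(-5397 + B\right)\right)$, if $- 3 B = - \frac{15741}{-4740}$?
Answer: $\frac{711723588293}{790} \approx 9.0092 \cdot 10^{8}$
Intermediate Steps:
$B = - \frac{1749}{1580}$ ($B = - \frac{\left(-15741\right) \frac{1}{-4740}}{3} = - \frac{\left(-15741\right) \left(- \frac{1}{4740}\right)}{3} = \left(- \frac{1}{3}\right) \frac{5247}{1580} = - \frac{1749}{1580} \approx -1.107$)
$\left(-3223 - 32851\right) \left(-19576 + \left(-5397 + B\right)\right) = \left(-3223 - 32851\right) \left(-19576 - \frac{8529009}{1580}\right) = - 36074 \left(-19576 - \frac{8529009}{1580}\right) = \left(-36074\right) \left(- \frac{39459089}{1580}\right) = \frac{711723588293}{790}$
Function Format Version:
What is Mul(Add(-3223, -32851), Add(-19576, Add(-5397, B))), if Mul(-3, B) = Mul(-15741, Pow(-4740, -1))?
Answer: Rational(711723588293, 790) ≈ 9.0092e+8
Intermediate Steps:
B = Rational(-1749, 1580) (B = Mul(Rational(-1, 3), Mul(-15741, Pow(-4740, -1))) = Mul(Rational(-1, 3), Mul(-15741, Rational(-1, 4740))) = Mul(Rational(-1, 3), Rational(5247, 1580)) = Rational(-1749, 1580) ≈ -1.1070)
Mul(Add(-3223, -32851), Add(-19576, Add(-5397, B))) = Mul(Add(-3223, -32851), Add(-19576, Add(-5397, Rational(-1749, 1580)))) = Mul(-36074, Add(-19576, Rational(-8529009, 1580))) = Mul(-36074, Rational(-39459089, 1580)) = Rational(711723588293, 790)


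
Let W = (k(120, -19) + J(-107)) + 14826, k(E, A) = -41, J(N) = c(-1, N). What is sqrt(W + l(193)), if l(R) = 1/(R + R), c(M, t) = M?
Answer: 5*sqrt(88110290)/386 ≈ 121.59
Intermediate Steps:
J(N) = -1
l(R) = 1/(2*R)
W = 14784 (W = (-41 - 1) + 14826 = -42 + 14826 = 14784)
sqrt(W + l(193)) = sqrt(14784 + (1/2)/193) = sqrt(14784 + (1/2)*(1/193)) = sqrt(14784 + 1/386) = sqrt(5706625/386) = 5*sqrt(88110290)/386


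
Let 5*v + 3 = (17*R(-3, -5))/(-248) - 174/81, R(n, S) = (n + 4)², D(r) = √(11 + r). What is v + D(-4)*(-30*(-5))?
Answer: -34931/33480 + 150*√7 ≈ 395.82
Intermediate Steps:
R(n, S) = (4 + n)²
v = -34931/33480 (v = -⅗ + ((17*(4 - 3)²)/(-248) - 174/81)/5 = -⅗ + ((17*1²)*(-1/248) - 174*1/81)/5 = -⅗ + ((17*1)*(-1/248) - 58/27)/5 = -⅗ + (17*(-1/248) - 58/27)/5 = -⅗ + (-17/248 - 58/27)/5 = -⅗ + (⅕)*(-14843/6696) = -⅗ - 14843/33480 = -34931/33480 ≈ -1.0433)
v + D(-4)*(-30*(-5)) = -34931/33480 + √(11 - 4)*(-30*(-5)) = -34931/33480 + √7*150 = -34931/33480 + 150*√7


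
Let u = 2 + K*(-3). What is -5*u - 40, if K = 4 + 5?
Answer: 85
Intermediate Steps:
K = 9
u = -25 (u = 2 + 9*(-3) = 2 - 27 = -25)
-5*u - 40 = -5*(-25) - 40 = 125 - 40 = 85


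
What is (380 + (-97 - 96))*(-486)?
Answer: -90882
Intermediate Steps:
(380 + (-97 - 96))*(-486) = (380 - 193)*(-486) = 187*(-486) = -90882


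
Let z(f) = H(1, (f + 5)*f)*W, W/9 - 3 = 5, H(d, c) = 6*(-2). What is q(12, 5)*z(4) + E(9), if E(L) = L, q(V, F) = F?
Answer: -4311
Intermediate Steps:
H(d, c) = -12
W = 72 (W = 27 + 9*5 = 27 + 45 = 72)
z(f) = -864 (z(f) = -12*72 = -864)
q(12, 5)*z(4) + E(9) = 5*(-864) + 9 = -4320 + 9 = -4311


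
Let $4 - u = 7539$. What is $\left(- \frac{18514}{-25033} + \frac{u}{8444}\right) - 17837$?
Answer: $- \frac{3770393307163}{211378652} \approx -17837.0$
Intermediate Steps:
$u = -7535$ ($u = 4 - 7539 = -7535$)
$\left(- \frac{18514}{-25033} + \frac{u}{8444}\right) - 17837 = \left(- \frac{18514}{-25033} - \frac{7535}{8444}\right) - 17837 = \left(\left(-18514\right) \left(- \frac{1}{25033}\right) - \frac{7535}{8444}\right) - 17837 = \left(\frac{18514}{25033} - \frac{7535}{8444}\right) - 17837 = - \frac{32291439}{211378652} - 17837 = - \frac{3770393307163}{211378652}$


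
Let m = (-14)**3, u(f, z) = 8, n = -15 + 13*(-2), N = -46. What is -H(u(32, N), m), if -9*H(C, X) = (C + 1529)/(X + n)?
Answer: -1537/25065 ≈ -0.061321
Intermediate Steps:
n = -41 (n = -15 - 26 = -41)
m = -2744
H(C, X) = -(1529 + C)/(9*(-41 + X)) (H(C, X) = -(C + 1529)/(9*(X - 41)) = -(1529 + C)/(9*(-41 + X)))
-H(u(32, N), m) = -(-1529 - 1*8)/(9*(-41 - 2744)) = -(-1529 - 8)/(9*(-2785)) = -(-1)*(-1537)/(9*2785) = -1*1537/25065 = -1537/25065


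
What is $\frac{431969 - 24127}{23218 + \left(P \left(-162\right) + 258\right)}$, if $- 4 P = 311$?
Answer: $\frac{815684}{72143} \approx 11.306$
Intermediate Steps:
$P = - \frac{311}{4}$ ($P = \left(- \frac{1}{4}\right) 311 = - \frac{311}{4} \approx -77.75$)
$\frac{431969 - 24127}{23218 + \left(P \left(-162\right) + 258\right)} = \frac{431969 - 24127}{23218 + \left(\left(- \frac{311}{4}\right) \left(-162\right) + 258\right)} = \frac{407842}{23218 + \left(\frac{25191}{2} + 258\right)} = \frac{407842}{23218 + \frac{25707}{2}} = \frac{407842}{\frac{72143}{2}} = 407842 \cdot \frac{2}{72143} = \frac{815684}{72143}$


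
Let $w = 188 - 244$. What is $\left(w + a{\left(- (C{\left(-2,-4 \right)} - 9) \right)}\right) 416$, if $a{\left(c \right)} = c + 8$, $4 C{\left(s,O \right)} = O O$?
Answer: $-17888$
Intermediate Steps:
$C{\left(s,O \right)} = \frac{O^{2}}{4}$ ($C{\left(s,O \right)} = \frac{O O}{4} = \frac{O^{2}}{4}$)
$a{\left(c \right)} = 8 + c$
$w = -56$ ($w = 188 - 244 = -56$)
$\left(w + a{\left(- (C{\left(-2,-4 \right)} - 9) \right)}\right) 416 = \left(-56 - \left(-8 - 9 + 4\right)\right) 416 = \left(-56 + \left(8 - \left(\frac{1}{4} \cdot 16 - 9\right)\right)\right) 416 = \left(-56 + \left(8 - \left(4 - 9\right)\right)\right) 416 = \left(-56 + \left(8 - -5\right)\right) 416 = \left(-56 + \left(8 + 5\right)\right) 416 = \left(-56 + 13\right) 416 = \left(-43\right) 416 = -17888$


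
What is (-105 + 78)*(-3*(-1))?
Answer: -81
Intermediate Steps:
(-105 + 78)*(-3*(-1)) = -27*3 = -81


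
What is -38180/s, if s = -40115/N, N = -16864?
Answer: -128773504/8023 ≈ -16051.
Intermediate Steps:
s = 40115/16864 (s = -40115/(-16864) = -40115*(-1/16864) = 40115/16864 ≈ 2.3787)
-38180/s = -38180/40115/16864 = -38180*16864/40115 = -128773504/8023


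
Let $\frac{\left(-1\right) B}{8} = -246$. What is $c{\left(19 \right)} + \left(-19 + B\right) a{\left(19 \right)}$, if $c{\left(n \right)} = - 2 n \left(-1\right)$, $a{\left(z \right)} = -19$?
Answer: $-36993$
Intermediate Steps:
$B = 1968$ ($B = \left(-8\right) \left(-246\right) = 1968$)
$c{\left(n \right)} = 2 n$
$c{\left(19 \right)} + \left(-19 + B\right) a{\left(19 \right)} = 2 \cdot 19 + \left(-19 + 1968\right) \left(-19\right) = 38 + 1949 \left(-19\right) = 38 - 37031 = -36993$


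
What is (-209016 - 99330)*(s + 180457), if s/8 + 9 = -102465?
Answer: 197136389910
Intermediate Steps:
s = -819792 (s = -72 + 8*(-102465) = -72 - 819720 = -819792)
(-209016 - 99330)*(s + 180457) = (-209016 - 99330)*(-819792 + 180457) = -308346*(-639335) = 197136389910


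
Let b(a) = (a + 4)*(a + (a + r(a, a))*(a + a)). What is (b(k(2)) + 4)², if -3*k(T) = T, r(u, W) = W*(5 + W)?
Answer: 2027776/6561 ≈ 309.06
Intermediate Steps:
k(T) = -T/3
b(a) = (4 + a)*(a + 2*a*(a + a*(5 + a))) (b(a) = (a + 4)*(a + (a + a*(5 + a))*(a + a)) = (4 + a)*(a + (a + a*(5 + a))*(2*a)) = (4 + a)*(a + 2*a*(a + a*(5 + a))))
(b(k(2)) + 4)² = ((-⅓*2)*(4 + 2*(-⅓*2)³ + 20*(-⅓*2)² + 49*(-⅓*2)) + 4)² = (-2*(4 + 2*(-⅔)³ + 20*(-⅔)² + 49*(-⅔))/3 + 4)² = (-2*(4 + 2*(-8/27) + 20*(4/9) - 98/3)/3 + 4)² = (-2*(4 - 16/27 + 80/9 - 98/3)/3 + 4)² = (-⅔*(-550/27) + 4)² = (1100/81 + 4)² = (1424/81)² = 2027776/6561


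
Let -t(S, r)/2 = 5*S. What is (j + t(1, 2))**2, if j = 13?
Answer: 9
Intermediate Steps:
t(S, r) = -10*S
(j + t(1, 2))**2 = (13 - 10*1)**2 = (13 - 10)**2 = 3**2 = 9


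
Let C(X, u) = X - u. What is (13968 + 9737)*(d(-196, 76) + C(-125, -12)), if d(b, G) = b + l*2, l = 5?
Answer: -7087795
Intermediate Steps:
d(b, G) = 10 + b (d(b, G) = b + 5*2 = b + 10 = 10 + b)
(13968 + 9737)*(d(-196, 76) + C(-125, -12)) = (13968 + 9737)*((10 - 196) + (-125 - 1*(-12))) = 23705*(-186 + (-125 + 12)) = 23705*(-186 - 113) = 23705*(-299) = -7087795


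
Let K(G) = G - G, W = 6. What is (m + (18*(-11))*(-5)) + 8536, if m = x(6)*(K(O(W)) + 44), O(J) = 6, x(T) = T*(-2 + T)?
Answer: 10582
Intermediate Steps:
K(G) = 0
m = 1056 (m = (6*(-2 + 6))*(0 + 44) = (6*4)*44 = 24*44 = 1056)
(m + (18*(-11))*(-5)) + 8536 = (1056 + (18*(-11))*(-5)) + 8536 = (1056 - 198*(-5)) + 8536 = (1056 + 990) + 8536 = 2046 + 8536 = 10582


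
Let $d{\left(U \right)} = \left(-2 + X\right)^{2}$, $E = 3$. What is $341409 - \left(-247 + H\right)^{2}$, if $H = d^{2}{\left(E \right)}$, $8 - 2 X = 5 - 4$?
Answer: $\frac{72416063}{256} \approx 2.8288 \cdot 10^{5}$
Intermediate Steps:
$X = \frac{7}{2}$ ($X = 4 - \frac{5 - 4}{2} = 4 - \frac{1}{2} = \frac{7}{2} \approx 3.5$)
$d{\left(U \right)} = \frac{9}{4}$ ($d{\left(U \right)} = \left(-2 + \frac{7}{2}\right)^{2} = \left(\frac{3}{2}\right)^{2} = \frac{9}{4}$)
$H = \frac{81}{16}$ ($H = \left(\frac{9}{4}\right)^{2} = \frac{81}{16} \approx 5.0625$)
$341409 - \left(-247 + H\right)^{2} = 341409 - \left(-247 + \frac{81}{16}\right)^{2} = 341409 - \left(- \frac{3871}{16}\right)^{2} = 341409 - \frac{14984641}{256} = \frac{72416063}{256}$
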